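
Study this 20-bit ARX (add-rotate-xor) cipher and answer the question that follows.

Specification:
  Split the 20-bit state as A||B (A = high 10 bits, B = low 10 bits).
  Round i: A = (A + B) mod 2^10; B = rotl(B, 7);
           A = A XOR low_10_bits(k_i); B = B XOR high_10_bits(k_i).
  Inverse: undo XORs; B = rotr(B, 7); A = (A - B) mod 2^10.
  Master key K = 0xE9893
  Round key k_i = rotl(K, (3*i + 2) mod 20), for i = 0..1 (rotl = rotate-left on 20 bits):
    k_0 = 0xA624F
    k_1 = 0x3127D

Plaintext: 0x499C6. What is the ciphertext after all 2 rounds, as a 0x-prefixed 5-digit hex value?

s_0 = plaintext = 0x499C6
s_1 = Round(s_0, k_0) = 0x28DA0
s_2 = Round(s_1, k_1) = 0x0F8F0

0x0F8F0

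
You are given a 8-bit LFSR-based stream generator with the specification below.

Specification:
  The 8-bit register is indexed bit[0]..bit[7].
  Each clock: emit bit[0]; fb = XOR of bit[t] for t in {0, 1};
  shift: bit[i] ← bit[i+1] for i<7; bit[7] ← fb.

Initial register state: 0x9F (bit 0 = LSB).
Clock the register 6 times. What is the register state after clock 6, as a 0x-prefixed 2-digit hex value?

0x42

reg_0 = 0x9F
clock 1: out=1, reg = 0x4F
clock 2: out=1, reg = 0x27
clock 3: out=1, reg = 0x13
clock 4: out=1, reg = 0x09
clock 5: out=1, reg = 0x84
clock 6: out=0, reg = 0x42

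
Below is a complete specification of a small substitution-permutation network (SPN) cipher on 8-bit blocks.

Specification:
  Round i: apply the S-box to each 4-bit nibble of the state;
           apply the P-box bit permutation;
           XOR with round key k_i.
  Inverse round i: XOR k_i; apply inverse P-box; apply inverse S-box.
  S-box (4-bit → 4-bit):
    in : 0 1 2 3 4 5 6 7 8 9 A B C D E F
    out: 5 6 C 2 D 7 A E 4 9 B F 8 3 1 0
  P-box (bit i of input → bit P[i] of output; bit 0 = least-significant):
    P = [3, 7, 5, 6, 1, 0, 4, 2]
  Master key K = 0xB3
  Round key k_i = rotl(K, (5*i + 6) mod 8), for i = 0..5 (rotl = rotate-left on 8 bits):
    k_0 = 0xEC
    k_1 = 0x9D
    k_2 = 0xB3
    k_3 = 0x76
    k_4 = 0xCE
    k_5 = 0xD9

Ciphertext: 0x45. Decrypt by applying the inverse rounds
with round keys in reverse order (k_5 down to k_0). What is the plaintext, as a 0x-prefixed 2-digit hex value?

0xF5

s_0 = ciphertext = 0x45
s_1 = InvRound(s_0, k_5) = 0x2D
s_2 = InvRound(s_1, k_4) = 0xD7
s_3 = InvRound(s_2, k_3) = 0x31
s_4 = InvRound(s_3, k_2) = 0xE3
s_5 = InvRound(s_4, k_1) = 0x44
s_6 = InvRound(s_5, k_0) = 0xF5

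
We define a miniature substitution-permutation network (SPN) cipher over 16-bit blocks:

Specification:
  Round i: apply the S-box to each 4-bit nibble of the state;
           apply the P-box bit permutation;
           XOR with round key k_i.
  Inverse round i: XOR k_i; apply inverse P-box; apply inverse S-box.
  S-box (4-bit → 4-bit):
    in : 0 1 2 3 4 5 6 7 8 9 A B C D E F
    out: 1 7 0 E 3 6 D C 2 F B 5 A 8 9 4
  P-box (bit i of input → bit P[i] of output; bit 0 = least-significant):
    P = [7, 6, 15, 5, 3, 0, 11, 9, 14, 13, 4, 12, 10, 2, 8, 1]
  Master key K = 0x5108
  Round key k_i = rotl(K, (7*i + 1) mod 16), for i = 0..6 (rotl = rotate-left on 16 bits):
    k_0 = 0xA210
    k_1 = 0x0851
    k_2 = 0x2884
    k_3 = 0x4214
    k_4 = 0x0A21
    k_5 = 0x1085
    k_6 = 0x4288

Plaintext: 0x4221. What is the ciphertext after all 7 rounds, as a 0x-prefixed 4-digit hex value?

s_0 = plaintext = 0x4221
s_1 = Round(s_0, k_0) = 0x26D4
s_2 = Round(s_1, k_1) = 0x5A81
s_3 = Round(s_2, k_2) = 0xD941
s_4 = Round(s_3, k_3) = 0xB2CF
s_5 = Round(s_4, k_4) = 0x8D20
s_6 = Round(s_5, k_5) = 0x0001
s_7 = Round(s_6, k_6) = 0x8640

0x8640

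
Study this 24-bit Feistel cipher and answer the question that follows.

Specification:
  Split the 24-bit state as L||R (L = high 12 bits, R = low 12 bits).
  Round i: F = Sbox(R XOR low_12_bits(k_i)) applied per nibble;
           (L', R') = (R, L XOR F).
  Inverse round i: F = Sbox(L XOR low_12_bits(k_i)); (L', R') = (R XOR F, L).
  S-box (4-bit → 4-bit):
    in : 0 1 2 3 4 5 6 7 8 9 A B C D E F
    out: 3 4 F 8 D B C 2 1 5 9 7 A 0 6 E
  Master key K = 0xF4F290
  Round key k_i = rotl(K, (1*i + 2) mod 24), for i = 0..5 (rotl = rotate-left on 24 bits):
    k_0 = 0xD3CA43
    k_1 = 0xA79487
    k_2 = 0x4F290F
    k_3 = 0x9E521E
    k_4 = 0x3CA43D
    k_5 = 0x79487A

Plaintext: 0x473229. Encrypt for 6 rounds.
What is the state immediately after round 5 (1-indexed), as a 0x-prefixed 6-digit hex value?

0x32896D

s_0 = plaintext = 0x473229
s_1 = Round(s_0, k_0) = 0x2295BA
s_2 = Round(s_1, k_1) = 0x5BA6A9
s_3 = Round(s_2, k_2) = 0x6A9B26
s_4 = Round(s_3, k_3) = 0xB26328
s_5 = Round(s_4, k_4) = 0x32896D
s_6 = Round(s_5, k_5) = 0x96D76A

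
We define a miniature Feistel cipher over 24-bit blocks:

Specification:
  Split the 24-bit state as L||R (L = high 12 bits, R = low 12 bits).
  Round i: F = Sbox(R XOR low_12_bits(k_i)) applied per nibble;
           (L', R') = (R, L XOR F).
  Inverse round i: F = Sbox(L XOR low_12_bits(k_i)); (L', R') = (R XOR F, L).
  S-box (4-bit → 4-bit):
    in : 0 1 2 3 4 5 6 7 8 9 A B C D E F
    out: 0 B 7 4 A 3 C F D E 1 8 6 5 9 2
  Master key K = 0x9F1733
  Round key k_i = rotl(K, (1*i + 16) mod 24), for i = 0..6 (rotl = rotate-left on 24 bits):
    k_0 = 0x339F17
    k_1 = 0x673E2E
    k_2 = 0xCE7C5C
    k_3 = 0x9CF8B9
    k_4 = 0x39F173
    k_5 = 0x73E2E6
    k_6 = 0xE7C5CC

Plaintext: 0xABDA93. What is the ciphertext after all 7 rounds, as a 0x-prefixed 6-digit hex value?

0x94CD59

s_0 = plaintext = 0xABDA93
s_1 = Round(s_0, k_0) = 0xA93967
s_2 = Round(s_1, k_1) = 0x96753D
s_3 = Round(s_2, k_2) = 0x53D7AC
s_4 = Round(s_3, k_3) = 0x7AC78E
s_5 = Round(s_4, k_4) = 0x78EB89
s_6 = Round(s_5, k_5) = 0xB8994C
s_7 = Round(s_6, k_6) = 0x94CD59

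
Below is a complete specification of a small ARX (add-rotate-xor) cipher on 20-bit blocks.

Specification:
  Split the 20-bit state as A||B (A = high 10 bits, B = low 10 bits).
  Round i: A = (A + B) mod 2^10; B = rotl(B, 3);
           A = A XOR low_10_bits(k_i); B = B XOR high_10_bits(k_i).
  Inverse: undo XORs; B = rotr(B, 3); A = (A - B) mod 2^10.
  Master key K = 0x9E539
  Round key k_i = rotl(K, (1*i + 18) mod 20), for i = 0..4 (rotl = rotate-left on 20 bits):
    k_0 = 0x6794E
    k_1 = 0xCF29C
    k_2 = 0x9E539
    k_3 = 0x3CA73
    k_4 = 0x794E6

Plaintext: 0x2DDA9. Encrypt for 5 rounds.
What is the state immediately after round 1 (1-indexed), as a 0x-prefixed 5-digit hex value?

s_0 = plaintext = 0x2DDA9
s_1 = Round(s_0, k_0) = 0xCB8D5
s_2 = Round(s_1, k_1) = 0xA7D95
s_3 = Round(s_2, k_2) = 0x436D2
s_4 = Round(s_3, k_3) = 0x6B267
s_5 = Round(s_4, k_4) = 0x3D6D9

0xCB8D5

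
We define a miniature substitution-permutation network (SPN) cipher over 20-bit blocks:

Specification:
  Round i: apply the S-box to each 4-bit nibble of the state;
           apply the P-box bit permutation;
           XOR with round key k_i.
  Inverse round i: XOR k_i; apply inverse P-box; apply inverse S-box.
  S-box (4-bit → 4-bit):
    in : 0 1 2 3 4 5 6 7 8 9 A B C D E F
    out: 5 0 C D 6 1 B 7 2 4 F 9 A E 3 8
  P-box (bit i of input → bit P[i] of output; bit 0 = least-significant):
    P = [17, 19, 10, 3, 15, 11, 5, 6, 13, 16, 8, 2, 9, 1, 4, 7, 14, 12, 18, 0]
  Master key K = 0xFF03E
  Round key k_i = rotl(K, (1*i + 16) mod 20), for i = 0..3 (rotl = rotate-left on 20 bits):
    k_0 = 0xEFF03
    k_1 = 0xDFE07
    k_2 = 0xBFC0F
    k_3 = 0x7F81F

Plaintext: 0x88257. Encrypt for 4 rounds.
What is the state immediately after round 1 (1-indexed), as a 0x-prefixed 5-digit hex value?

s_0 = plaintext = 0x88257
s_1 = Round(s_0, k_0) = 0x46A05
s_2 = Round(s_1, k_1) = 0xA4DA1
s_3 = Round(s_2, k_2) = 0xE2578
s_4 = Round(s_3, k_3) = 0xF00AF

0x46A05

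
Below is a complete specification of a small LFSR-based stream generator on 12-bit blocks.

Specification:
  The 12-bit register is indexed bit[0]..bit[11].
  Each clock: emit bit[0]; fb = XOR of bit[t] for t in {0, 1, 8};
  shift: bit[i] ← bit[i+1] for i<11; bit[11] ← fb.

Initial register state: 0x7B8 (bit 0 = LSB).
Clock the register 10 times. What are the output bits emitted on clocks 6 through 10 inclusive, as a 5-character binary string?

10111

reg_0 = 0x7B8
clock 1: out=0, reg = 0xBDC
clock 2: out=0, reg = 0xDEE
clock 3: out=0, reg = 0x6F7
clock 4: out=1, reg = 0x37B
clock 5: out=1, reg = 0x9BD
clock 6: out=1, reg = 0x4DE
clock 7: out=0, reg = 0xA6F
clock 8: out=1, reg = 0x537
clock 9: out=1, reg = 0xA9B
clock 10: out=1, reg = 0x54D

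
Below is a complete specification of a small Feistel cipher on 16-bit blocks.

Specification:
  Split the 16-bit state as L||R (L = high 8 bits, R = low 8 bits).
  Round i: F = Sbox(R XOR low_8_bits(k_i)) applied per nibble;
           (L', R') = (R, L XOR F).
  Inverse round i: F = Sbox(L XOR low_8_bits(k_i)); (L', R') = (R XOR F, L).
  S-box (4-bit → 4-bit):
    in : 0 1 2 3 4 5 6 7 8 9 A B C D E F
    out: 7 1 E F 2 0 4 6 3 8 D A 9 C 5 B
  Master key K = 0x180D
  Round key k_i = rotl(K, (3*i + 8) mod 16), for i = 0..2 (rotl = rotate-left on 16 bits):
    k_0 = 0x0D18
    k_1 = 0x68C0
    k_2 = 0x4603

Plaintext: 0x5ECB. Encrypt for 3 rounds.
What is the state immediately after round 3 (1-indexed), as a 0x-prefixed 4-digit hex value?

s_0 = plaintext = 0x5ECB
s_1 = Round(s_0, k_0) = 0xCB91
s_2 = Round(s_1, k_1) = 0x91CA
s_3 = Round(s_2, k_2) = 0xCA09

0xCA09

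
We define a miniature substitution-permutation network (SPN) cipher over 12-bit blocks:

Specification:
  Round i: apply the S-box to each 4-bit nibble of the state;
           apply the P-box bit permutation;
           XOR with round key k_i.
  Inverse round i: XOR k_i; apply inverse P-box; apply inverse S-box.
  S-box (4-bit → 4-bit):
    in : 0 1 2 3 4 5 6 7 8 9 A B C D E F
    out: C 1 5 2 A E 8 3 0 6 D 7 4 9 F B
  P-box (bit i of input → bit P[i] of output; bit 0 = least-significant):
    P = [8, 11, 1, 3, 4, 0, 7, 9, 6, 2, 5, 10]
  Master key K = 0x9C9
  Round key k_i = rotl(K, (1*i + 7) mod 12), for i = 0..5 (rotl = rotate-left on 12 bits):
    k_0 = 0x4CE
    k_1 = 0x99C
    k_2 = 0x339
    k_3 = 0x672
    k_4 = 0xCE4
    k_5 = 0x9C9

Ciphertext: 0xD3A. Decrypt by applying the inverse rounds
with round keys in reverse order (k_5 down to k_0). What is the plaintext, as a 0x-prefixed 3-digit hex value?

s_0 = ciphertext = 0xD3A
s_1 = InvRound(s_0, k_5) = 0xABC
s_2 = InvRound(s_1, k_4) = 0xDD6
s_3 = InvRound(s_2, k_3) = 0x907
s_4 = InvRound(s_3, k_2) = 0x9D5
s_5 = InvRound(s_4, k_1) = 0x136
s_6 = InvRound(s_5, k_0) = 0xA2D

0xA2D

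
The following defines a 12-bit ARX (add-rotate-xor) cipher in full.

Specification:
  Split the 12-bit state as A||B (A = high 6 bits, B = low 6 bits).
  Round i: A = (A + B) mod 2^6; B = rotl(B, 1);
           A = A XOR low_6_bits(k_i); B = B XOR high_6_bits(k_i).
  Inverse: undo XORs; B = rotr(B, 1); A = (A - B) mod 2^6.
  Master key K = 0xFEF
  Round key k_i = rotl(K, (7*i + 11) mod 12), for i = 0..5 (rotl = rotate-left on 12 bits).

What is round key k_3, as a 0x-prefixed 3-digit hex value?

K = 0xFEF
k_0 = rotl(K, (7*0+11) mod 12) = rotl(K, 11) = 0xFF7
k_1 = rotl(K, (7*1+11) mod 12) = rotl(K, 6) = 0xBFF
k_2 = rotl(K, (7*2+11) mod 12) = rotl(K, 1) = 0xFDF
k_3 = rotl(K, (7*3+11) mod 12) = rotl(K, 8) = 0xFFE

0xFFE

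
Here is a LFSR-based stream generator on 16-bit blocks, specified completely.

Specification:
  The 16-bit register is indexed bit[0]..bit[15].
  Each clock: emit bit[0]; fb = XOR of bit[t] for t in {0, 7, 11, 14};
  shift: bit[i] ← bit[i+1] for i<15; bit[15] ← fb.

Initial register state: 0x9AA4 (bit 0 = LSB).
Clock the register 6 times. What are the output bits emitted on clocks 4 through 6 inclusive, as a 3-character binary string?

001

reg_0 = 0x9AA4
clock 1: out=0, reg = 0x4D52
clock 2: out=0, reg = 0x26A9
clock 3: out=1, reg = 0x1354
clock 4: out=0, reg = 0x09AA
clock 5: out=0, reg = 0x04D5
clock 6: out=1, reg = 0x026A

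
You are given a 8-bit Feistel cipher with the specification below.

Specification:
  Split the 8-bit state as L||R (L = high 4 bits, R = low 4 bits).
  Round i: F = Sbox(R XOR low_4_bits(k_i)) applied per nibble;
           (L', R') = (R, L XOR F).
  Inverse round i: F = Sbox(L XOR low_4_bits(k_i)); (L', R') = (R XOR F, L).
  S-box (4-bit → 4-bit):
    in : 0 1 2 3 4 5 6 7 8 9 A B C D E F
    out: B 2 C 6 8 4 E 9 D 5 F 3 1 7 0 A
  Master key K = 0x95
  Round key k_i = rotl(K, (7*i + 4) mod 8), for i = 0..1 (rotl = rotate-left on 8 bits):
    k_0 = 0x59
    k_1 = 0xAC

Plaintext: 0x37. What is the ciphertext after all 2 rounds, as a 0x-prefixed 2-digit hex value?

0x3D

s_0 = plaintext = 0x37
s_1 = Round(s_0, k_0) = 0x73
s_2 = Round(s_1, k_1) = 0x3D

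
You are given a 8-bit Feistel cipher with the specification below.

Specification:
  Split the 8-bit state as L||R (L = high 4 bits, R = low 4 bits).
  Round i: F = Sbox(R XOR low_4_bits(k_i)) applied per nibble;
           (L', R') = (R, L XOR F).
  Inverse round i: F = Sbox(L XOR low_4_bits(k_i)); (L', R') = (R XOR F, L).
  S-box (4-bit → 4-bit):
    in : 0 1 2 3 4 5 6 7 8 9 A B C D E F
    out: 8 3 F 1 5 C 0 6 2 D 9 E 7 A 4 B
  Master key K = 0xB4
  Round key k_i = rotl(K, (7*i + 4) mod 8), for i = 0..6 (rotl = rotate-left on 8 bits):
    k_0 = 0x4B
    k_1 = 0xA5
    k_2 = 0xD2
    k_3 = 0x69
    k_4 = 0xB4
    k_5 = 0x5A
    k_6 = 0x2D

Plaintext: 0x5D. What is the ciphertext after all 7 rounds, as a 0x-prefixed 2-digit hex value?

0x2A

s_0 = plaintext = 0x5D
s_1 = Round(s_0, k_0) = 0xD5
s_2 = Round(s_1, k_1) = 0x55
s_3 = Round(s_2, k_2) = 0x53
s_4 = Round(s_3, k_3) = 0x3C
s_5 = Round(s_4, k_4) = 0xC1
s_6 = Round(s_5, k_5) = 0x12
s_7 = Round(s_6, k_6) = 0x2A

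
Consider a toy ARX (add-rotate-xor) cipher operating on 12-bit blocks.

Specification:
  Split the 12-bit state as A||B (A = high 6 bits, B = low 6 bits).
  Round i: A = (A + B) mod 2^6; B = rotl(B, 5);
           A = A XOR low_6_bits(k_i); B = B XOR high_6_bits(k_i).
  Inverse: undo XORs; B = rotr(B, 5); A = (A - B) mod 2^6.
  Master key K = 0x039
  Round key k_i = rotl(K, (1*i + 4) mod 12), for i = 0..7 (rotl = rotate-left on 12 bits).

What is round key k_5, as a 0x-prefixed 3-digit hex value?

0x207

K = 0x039
k_0 = rotl(K, (1*0+4) mod 12) = rotl(K, 4) = 0x390
k_1 = rotl(K, (1*1+4) mod 12) = rotl(K, 5) = 0x720
k_2 = rotl(K, (1*2+4) mod 12) = rotl(K, 6) = 0xE40
k_3 = rotl(K, (1*3+4) mod 12) = rotl(K, 7) = 0xC81
k_4 = rotl(K, (1*4+4) mod 12) = rotl(K, 8) = 0x903
k_5 = rotl(K, (1*5+4) mod 12) = rotl(K, 9) = 0x207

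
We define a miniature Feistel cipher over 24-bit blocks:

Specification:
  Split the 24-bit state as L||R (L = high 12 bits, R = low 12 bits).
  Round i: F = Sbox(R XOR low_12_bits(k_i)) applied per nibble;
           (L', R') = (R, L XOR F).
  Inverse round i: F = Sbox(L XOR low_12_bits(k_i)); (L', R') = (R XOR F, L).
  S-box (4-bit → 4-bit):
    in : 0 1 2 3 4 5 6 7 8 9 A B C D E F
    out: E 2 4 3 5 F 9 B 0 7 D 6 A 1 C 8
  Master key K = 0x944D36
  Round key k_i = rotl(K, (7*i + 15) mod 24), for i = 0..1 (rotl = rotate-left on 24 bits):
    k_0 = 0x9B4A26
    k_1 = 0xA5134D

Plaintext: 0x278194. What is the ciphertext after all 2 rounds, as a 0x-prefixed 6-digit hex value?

s_0 = plaintext = 0x278194
s_1 = Round(s_0, k_0) = 0x19441C
s_2 = Round(s_1, k_1) = 0x41CA66

0x41CA66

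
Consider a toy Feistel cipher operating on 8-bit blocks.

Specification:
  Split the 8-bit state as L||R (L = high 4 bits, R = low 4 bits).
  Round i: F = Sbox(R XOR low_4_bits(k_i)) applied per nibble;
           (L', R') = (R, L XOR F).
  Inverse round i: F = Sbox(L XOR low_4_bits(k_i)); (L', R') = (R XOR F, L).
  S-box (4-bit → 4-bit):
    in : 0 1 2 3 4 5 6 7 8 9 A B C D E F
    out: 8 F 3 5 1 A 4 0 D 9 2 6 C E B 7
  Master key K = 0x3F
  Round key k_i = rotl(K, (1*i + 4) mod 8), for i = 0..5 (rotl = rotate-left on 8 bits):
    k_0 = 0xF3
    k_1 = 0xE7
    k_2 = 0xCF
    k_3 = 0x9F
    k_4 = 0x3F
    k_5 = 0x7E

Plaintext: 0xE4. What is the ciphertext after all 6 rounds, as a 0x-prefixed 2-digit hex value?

s_0 = plaintext = 0xE4
s_1 = Round(s_0, k_0) = 0x4E
s_2 = Round(s_1, k_1) = 0xED
s_3 = Round(s_2, k_2) = 0xDD
s_4 = Round(s_3, k_3) = 0xDE
s_5 = Round(s_4, k_4) = 0xE2
s_6 = Round(s_5, k_5) = 0x22

0x22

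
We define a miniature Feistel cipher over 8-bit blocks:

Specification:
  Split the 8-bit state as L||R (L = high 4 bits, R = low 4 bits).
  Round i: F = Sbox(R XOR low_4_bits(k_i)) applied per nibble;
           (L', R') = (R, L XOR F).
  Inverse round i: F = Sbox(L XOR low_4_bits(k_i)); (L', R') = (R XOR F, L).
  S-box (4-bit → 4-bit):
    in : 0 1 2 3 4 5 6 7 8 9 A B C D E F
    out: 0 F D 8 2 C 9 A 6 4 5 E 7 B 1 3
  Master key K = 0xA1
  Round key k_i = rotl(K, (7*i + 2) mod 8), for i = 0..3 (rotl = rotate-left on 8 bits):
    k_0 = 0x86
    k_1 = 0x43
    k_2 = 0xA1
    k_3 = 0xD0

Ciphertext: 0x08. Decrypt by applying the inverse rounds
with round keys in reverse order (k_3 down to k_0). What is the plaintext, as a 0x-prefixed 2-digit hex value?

0x62

s_0 = ciphertext = 0x08
s_1 = InvRound(s_0, k_3) = 0x80
s_2 = InvRound(s_1, k_2) = 0x48
s_3 = InvRound(s_2, k_1) = 0x24
s_4 = InvRound(s_3, k_0) = 0x62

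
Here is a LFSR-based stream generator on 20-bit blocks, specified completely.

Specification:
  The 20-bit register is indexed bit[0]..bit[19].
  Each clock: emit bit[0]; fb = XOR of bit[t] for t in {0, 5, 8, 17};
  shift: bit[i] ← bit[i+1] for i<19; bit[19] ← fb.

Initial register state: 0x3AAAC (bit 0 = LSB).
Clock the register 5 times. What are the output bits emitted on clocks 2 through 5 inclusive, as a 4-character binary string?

reg_0 = 0x3AAAC
clock 1: out=0, reg = 0x1D556
clock 2: out=0, reg = 0x8EAAB
clock 3: out=1, reg = 0x47555
clock 4: out=1, reg = 0x23AAA
clock 5: out=0, reg = 0x11D55

0110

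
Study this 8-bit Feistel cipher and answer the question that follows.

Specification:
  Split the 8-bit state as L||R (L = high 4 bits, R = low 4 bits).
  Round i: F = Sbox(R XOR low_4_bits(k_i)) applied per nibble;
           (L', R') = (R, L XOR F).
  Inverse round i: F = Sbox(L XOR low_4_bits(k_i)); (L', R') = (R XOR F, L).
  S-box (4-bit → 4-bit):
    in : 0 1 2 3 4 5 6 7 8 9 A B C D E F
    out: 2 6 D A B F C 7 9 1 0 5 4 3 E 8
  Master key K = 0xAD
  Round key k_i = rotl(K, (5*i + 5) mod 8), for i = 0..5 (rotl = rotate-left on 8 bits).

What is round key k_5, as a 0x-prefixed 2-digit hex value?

K = 0xAD
k_0 = rotl(K, (5*0+5) mod 8) = rotl(K, 5) = 0xB5
k_1 = rotl(K, (5*1+5) mod 8) = rotl(K, 2) = 0xB6
k_2 = rotl(K, (5*2+5) mod 8) = rotl(K, 7) = 0xD6
k_3 = rotl(K, (5*3+5) mod 8) = rotl(K, 4) = 0xDA
k_4 = rotl(K, (5*4+5) mod 8) = rotl(K, 1) = 0x5B
k_5 = rotl(K, (5*5+5) mod 8) = rotl(K, 6) = 0x6B

0x6B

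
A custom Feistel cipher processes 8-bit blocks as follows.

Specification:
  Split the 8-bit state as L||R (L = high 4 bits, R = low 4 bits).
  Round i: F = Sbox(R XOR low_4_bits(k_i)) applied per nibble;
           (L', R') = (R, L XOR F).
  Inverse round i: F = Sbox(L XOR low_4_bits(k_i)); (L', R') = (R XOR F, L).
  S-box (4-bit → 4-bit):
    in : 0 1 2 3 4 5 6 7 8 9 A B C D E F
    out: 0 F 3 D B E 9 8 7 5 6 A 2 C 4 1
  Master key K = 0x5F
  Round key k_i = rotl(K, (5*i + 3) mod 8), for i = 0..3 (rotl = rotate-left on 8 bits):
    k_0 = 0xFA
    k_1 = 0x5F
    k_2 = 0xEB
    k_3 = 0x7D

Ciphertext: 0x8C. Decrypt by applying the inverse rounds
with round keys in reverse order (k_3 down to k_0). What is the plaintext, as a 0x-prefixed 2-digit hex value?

0x71

s_0 = ciphertext = 0x8C
s_1 = InvRound(s_0, k_3) = 0x28
s_2 = InvRound(s_1, k_2) = 0xD2
s_3 = InvRound(s_2, k_1) = 0x1D
s_4 = InvRound(s_3, k_0) = 0x71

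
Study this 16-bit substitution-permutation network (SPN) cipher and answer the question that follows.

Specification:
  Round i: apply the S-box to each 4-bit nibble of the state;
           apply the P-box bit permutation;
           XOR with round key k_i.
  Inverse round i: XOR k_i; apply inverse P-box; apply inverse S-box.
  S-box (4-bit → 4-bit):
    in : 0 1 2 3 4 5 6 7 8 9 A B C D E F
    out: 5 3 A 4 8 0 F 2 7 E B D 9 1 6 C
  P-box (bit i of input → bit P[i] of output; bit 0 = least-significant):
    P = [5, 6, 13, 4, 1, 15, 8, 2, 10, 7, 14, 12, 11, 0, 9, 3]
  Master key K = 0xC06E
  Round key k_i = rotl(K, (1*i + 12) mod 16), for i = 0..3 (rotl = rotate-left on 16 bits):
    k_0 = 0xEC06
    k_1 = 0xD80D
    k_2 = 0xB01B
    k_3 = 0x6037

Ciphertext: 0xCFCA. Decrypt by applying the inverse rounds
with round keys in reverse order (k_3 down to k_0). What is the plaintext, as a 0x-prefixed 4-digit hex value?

0x21E8

s_0 = ciphertext = 0xCFCA
s_1 = InvRound(s_0, k_3) = 0x6196
s_2 = InvRound(s_1, k_2) = 0x2995
s_3 = InvRound(s_2, k_1) = 0x49EF
s_4 = InvRound(s_3, k_0) = 0x21E8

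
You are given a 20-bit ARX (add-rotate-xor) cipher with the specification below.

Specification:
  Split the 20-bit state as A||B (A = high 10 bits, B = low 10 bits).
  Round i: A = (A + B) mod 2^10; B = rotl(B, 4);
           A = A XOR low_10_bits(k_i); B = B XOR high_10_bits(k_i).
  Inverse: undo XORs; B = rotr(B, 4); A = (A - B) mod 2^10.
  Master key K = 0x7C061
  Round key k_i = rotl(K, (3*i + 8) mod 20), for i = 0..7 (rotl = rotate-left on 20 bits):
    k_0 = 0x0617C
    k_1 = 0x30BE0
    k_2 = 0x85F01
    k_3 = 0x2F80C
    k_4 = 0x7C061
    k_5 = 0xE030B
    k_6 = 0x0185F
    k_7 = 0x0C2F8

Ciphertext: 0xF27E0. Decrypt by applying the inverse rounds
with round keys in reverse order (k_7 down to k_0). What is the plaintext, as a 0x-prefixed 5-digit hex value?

0xFA04A

s_0 = ciphertext = 0xF27E0
s_1 = InvRound(s_0, k_7) = 0x3D03D
s_2 = InvRound(s_1, k_6) = 0x7A2C3
s_3 = InvRound(s_2, k_5) = 0x83CD4
s_4 = InvRound(s_3, k_4) = 0x57112
s_5 = InvRound(s_4, k_3) = 0x8DB1A
s_6 = InvRound(s_5, k_2) = 0x79F50
s_7 = InvRound(s_6, k_1) = 0x538B9
s_8 = InvRound(s_7, k_0) = 0xFA04A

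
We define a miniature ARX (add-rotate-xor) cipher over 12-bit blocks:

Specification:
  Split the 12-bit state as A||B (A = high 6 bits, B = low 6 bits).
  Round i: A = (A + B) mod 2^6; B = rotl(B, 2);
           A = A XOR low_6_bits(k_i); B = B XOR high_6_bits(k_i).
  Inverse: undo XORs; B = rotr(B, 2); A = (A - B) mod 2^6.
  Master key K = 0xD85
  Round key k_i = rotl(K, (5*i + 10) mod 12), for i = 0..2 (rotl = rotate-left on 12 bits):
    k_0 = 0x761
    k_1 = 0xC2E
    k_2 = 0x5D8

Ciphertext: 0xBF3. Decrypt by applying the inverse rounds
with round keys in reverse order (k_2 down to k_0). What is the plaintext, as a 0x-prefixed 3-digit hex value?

0x4F0

s_0 = ciphertext = 0xBF3
s_1 = InvRound(s_0, k_2) = 0xB89
s_2 = InvRound(s_1, k_1) = 0x89E
s_3 = InvRound(s_2, k_0) = 0x4F0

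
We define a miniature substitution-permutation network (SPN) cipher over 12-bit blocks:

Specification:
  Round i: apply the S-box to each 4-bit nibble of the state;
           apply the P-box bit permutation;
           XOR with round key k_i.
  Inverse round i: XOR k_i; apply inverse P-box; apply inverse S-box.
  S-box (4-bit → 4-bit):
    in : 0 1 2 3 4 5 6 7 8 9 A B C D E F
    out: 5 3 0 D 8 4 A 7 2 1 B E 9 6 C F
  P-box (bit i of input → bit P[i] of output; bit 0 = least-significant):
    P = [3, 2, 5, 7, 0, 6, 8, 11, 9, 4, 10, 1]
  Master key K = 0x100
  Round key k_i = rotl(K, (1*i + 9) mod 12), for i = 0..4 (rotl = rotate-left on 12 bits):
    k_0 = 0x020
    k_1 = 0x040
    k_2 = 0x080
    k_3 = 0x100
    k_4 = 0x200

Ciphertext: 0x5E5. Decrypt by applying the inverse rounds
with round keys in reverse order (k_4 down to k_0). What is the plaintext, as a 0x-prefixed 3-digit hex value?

s_0 = ciphertext = 0x5E5
s_1 = InvRound(s_0, k_4) = 0x07B
s_2 = InvRound(s_1, k_3) = 0x670
s_3 = InvRound(s_2, k_2) = 0x78E
s_4 = InvRound(s_3, k_1) = 0x3DA
s_5 = InvRound(s_4, k_0) = 0xAD3

0xAD3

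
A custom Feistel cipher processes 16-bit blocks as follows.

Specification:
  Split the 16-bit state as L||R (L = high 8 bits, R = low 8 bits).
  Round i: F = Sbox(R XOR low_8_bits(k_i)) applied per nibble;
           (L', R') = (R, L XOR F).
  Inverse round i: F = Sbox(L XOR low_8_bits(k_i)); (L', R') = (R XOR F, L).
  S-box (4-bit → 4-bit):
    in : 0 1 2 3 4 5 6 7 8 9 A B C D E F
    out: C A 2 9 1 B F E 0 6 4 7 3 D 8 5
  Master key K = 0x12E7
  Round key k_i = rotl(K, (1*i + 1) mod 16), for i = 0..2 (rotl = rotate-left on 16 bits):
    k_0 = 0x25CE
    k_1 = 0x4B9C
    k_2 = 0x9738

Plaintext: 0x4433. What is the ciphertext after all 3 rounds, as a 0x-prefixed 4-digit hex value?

s_0 = plaintext = 0x4433
s_1 = Round(s_0, k_0) = 0x3319
s_2 = Round(s_1, k_1) = 0x1938
s_3 = Round(s_2, k_2) = 0x38D5

0x38D5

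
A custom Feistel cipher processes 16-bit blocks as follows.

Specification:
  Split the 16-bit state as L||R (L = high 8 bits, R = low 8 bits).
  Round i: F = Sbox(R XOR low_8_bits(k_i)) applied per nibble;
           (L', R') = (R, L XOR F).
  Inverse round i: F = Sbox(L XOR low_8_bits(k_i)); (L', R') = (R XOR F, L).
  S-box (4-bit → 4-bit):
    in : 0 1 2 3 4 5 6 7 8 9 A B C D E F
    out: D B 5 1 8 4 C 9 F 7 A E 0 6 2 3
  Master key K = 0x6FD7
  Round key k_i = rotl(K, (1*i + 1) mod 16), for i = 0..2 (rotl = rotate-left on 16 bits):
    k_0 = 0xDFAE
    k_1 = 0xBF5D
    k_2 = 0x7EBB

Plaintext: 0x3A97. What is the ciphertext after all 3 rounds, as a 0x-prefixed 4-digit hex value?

0x0AC6

s_0 = plaintext = 0x3A97
s_1 = Round(s_0, k_0) = 0x972D
s_2 = Round(s_1, k_1) = 0x2D0A
s_3 = Round(s_2, k_2) = 0x0AC6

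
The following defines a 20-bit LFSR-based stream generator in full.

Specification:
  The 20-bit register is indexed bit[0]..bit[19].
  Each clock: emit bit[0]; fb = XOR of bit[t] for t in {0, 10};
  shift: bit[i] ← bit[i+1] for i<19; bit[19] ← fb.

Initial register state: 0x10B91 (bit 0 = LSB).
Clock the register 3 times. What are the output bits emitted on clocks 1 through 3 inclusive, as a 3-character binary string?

100

reg_0 = 0x10B91
clock 1: out=1, reg = 0x885C8
clock 2: out=0, reg = 0xC42E4
clock 3: out=0, reg = 0x62172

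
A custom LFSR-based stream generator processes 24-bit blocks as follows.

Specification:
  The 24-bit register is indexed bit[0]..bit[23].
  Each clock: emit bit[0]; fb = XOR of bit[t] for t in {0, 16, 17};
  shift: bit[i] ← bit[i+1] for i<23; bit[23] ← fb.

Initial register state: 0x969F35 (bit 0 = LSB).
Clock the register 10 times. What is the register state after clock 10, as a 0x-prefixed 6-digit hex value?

0xFA25A7

reg_0 = 0x969F35
clock 1: out=1, reg = 0x4B4F9A
clock 2: out=0, reg = 0x25A7CD
clock 3: out=1, reg = 0x12D3E6
clock 4: out=0, reg = 0x8969F3
clock 5: out=1, reg = 0x44B4F9
clock 6: out=1, reg = 0xA25A7C
clock 7: out=0, reg = 0xD12D3E
clock 8: out=0, reg = 0xE8969F
clock 9: out=1, reg = 0xF44B4F
clock 10: out=1, reg = 0xFA25A7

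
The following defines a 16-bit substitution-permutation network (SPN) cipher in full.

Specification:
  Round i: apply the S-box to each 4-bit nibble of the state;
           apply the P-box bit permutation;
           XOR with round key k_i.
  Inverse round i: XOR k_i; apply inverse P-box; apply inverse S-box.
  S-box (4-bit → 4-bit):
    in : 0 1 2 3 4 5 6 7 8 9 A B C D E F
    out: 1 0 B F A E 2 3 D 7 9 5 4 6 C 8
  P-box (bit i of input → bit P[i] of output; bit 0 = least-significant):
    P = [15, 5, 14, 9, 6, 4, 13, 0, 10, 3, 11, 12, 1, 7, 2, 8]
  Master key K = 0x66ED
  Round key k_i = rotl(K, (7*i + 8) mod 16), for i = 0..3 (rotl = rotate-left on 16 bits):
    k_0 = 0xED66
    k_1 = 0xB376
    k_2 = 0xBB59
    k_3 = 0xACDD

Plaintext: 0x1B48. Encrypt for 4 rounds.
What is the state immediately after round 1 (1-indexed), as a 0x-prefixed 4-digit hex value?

0x2377

s_0 = plaintext = 0x1B48
s_1 = Round(s_0, k_0) = 0x2377
s_2 = Round(s_1, k_1) = 0x2E8C
s_3 = Round(s_2, k_2) = 0xC29A
s_4 = Round(s_3, k_3) = 0x1A81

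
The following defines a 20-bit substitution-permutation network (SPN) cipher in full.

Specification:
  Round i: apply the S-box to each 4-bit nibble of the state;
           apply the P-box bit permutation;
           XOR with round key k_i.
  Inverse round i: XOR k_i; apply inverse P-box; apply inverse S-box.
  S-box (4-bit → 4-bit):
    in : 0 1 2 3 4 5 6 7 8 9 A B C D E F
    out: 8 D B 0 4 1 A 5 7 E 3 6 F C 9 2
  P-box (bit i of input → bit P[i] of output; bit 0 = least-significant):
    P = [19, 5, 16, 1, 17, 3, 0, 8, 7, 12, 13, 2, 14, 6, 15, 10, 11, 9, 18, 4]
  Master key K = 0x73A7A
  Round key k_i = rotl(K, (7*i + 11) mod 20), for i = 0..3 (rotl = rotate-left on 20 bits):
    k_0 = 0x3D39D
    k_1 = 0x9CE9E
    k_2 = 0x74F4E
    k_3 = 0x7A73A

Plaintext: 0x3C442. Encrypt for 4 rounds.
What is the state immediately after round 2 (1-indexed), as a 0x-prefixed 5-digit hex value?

0x5EC14

s_0 = plaintext = 0x3C442
s_1 = Round(s_0, k_0) = 0xB37FE
s_2 = Round(s_1, k_1) = 0x5EC14
s_3 = Round(s_2, k_2) = 0x432CB
s_4 = Round(s_3, k_3) = 0x0B697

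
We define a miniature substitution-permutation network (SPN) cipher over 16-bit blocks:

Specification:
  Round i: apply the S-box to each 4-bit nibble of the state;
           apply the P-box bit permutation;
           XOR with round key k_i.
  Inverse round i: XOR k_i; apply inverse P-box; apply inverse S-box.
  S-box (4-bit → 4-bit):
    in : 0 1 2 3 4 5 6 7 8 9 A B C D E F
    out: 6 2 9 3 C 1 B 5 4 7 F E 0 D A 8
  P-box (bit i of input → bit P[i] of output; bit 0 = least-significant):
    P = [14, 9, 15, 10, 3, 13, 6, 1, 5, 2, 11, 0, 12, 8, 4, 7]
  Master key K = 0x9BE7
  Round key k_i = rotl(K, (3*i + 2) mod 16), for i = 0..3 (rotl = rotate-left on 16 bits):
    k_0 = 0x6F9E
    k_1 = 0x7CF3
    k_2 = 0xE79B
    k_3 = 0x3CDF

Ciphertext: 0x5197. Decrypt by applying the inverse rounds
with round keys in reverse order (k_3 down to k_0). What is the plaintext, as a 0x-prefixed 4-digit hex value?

s_0 = ciphertext = 0x5197
s_1 = InvRound(s_0, k_3) = 0x1892
s_2 = InvRound(s_1, k_2) = 0x343A
s_3 = InvRound(s_2, k_1) = 0xF475
s_4 = InvRound(s_3, k_0) = 0x6DD0

0x6DD0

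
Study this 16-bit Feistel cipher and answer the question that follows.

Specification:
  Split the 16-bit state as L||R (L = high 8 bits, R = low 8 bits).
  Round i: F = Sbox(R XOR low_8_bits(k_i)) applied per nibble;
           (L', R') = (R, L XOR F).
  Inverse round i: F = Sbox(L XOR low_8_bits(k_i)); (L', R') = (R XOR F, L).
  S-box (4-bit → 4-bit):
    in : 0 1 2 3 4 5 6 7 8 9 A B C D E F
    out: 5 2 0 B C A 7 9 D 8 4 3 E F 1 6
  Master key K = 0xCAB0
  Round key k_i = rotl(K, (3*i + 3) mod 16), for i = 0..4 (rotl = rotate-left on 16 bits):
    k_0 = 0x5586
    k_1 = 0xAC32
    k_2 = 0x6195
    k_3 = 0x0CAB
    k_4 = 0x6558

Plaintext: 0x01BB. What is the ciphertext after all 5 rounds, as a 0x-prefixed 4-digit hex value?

s_0 = plaintext = 0x01BB
s_1 = Round(s_0, k_0) = 0xBBBE
s_2 = Round(s_1, k_1) = 0xBE65
s_3 = Round(s_2, k_2) = 0x65DB
s_4 = Round(s_3, k_3) = 0xDBF0
s_5 = Round(s_4, k_4) = 0xF096

0xF096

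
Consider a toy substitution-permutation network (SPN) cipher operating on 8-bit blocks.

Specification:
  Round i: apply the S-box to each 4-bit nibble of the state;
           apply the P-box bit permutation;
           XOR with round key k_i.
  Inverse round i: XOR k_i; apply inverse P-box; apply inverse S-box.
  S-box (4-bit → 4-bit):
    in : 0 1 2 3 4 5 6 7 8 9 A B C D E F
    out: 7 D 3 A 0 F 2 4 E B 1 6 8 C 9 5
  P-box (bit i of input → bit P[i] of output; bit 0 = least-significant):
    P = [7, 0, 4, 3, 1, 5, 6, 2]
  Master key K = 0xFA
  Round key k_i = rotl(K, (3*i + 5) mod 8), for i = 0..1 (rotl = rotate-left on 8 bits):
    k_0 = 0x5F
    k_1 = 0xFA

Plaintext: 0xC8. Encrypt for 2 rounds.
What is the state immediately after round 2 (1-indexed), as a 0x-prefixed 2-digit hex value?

0x7B

s_0 = plaintext = 0xC8
s_1 = Round(s_0, k_0) = 0x42
s_2 = Round(s_1, k_1) = 0x7B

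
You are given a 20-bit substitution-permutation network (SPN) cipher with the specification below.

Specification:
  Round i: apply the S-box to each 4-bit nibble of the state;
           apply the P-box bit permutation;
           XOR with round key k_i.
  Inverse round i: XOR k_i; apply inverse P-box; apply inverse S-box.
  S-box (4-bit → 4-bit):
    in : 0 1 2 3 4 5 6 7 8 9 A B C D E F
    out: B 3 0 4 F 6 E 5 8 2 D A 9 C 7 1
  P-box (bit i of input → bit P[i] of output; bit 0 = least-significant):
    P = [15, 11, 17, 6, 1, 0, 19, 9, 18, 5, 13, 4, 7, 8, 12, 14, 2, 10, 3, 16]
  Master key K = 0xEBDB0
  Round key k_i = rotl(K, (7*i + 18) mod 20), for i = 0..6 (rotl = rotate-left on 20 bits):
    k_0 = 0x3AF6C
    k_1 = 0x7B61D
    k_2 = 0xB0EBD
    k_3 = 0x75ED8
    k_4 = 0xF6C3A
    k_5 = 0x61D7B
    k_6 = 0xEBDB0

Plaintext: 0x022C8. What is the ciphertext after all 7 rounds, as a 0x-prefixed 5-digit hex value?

s_0 = plaintext = 0x022C8
s_1 = Round(s_0, k_0) = 0x2A92A
s_2 = Round(s_1, k_1) = 0x566FD
s_3 = Round(s_2, k_2) = 0x97BC7
s_4 = Round(s_3, k_3) = 0x5C86A
s_5 = Round(s_4, k_4) = 0x5AAE3
s_6 = Round(s_5, k_5) = 0x869E0
s_7 = Round(s_6, k_6) = 0x764D3

0x764D3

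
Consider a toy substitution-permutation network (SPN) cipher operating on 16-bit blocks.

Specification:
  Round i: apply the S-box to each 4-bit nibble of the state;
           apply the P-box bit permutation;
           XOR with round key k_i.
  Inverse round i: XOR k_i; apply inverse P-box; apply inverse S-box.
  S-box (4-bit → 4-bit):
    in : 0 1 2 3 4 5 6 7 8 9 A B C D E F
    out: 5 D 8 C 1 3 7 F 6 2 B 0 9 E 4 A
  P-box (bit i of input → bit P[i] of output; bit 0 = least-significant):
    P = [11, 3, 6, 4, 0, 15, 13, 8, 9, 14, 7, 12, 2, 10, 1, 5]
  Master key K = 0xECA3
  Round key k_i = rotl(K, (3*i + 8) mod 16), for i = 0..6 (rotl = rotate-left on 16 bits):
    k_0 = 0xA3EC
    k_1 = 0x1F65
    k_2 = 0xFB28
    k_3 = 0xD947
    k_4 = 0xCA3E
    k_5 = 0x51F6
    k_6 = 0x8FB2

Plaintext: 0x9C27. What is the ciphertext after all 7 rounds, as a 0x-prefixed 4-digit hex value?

s_0 = plaintext = 0x9C27
s_1 = Round(s_0, k_0) = 0xBCB4
s_2 = Round(s_1, k_1) = 0x0565
s_3 = Round(s_2, k_2) = 0x1127
s_4 = Round(s_3, k_3) = 0xC2B9
s_5 = Round(s_4, k_4) = 0xDA12
s_6 = Round(s_5, k_5) = 0x26C5
s_7 = Round(s_6, k_6) = 0xC41B

0xC41B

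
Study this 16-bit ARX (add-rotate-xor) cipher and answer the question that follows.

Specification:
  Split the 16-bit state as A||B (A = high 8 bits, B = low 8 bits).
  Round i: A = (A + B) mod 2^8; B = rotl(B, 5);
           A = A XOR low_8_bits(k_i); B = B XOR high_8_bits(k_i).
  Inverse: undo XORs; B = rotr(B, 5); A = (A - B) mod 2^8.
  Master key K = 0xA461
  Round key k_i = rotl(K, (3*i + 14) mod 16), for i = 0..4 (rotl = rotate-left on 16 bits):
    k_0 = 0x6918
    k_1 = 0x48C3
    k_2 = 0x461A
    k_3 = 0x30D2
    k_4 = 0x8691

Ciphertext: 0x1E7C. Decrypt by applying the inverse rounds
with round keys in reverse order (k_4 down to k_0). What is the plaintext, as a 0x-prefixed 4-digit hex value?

0xE6AB

s_0 = ciphertext = 0x1E7C
s_1 = InvRound(s_0, k_4) = 0xB8D7
s_2 = InvRound(s_1, k_3) = 0x2B3F
s_3 = InvRound(s_2, k_2) = 0x66CB
s_4 = InvRound(s_3, k_1) = 0x891C
s_5 = InvRound(s_4, k_0) = 0xE6AB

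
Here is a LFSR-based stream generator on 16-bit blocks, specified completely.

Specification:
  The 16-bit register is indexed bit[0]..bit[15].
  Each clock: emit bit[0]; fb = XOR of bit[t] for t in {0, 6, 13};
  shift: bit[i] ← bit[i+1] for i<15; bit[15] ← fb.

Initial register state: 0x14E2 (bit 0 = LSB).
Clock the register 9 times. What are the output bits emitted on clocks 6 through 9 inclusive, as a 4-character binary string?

1110

reg_0 = 0x14E2
clock 1: out=0, reg = 0x8A71
clock 2: out=1, reg = 0x4538
clock 3: out=0, reg = 0x229C
clock 4: out=0, reg = 0x914E
clock 5: out=0, reg = 0xC8A7
clock 6: out=1, reg = 0xE453
clock 7: out=1, reg = 0xF229
clock 8: out=1, reg = 0x7914
clock 9: out=0, reg = 0xBC8A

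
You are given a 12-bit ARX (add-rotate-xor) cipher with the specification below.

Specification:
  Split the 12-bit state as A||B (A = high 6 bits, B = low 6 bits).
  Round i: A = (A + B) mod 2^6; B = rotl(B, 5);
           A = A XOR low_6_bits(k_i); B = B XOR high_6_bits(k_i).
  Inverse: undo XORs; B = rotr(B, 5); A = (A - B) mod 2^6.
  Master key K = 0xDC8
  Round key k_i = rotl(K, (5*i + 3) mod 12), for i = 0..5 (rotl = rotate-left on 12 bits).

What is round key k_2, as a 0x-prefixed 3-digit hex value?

K = 0xDC8
k_0 = rotl(K, (5*0+3) mod 12) = rotl(K, 3) = 0xE46
k_1 = rotl(K, (5*1+3) mod 12) = rotl(K, 8) = 0x8DC
k_2 = rotl(K, (5*2+3) mod 12) = rotl(K, 1) = 0xB91

0xB91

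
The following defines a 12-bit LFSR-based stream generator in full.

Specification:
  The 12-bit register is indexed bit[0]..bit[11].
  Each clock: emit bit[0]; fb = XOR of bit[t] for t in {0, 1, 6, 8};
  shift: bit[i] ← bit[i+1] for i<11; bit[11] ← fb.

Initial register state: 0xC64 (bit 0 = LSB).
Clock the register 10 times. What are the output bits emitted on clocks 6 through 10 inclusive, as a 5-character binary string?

11000

reg_0 = 0xC64
clock 1: out=0, reg = 0xE32
clock 2: out=0, reg = 0xF19
clock 3: out=1, reg = 0x78C
clock 4: out=0, reg = 0xBC6
clock 5: out=0, reg = 0xDE3
clock 6: out=1, reg = 0x6F1
clock 7: out=1, reg = 0x378
clock 8: out=0, reg = 0x1BC
clock 9: out=0, reg = 0x8DE
clock 10: out=0, reg = 0x46F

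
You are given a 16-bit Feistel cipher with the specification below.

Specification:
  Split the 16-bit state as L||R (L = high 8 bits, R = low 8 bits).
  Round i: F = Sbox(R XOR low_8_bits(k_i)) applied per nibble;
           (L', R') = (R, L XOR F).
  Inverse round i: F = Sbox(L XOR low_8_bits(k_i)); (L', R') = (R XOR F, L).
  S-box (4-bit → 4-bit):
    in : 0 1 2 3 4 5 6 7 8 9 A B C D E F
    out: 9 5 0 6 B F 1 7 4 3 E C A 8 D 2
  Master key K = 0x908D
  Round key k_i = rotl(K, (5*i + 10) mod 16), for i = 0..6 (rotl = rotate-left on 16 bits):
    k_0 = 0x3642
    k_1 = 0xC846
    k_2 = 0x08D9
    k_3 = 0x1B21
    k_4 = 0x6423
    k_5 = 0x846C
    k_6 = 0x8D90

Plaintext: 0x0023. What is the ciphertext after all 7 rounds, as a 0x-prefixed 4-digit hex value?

0xFACD

s_0 = plaintext = 0x0023
s_1 = Round(s_0, k_0) = 0x2315
s_2 = Round(s_1, k_1) = 0x15D5
s_3 = Round(s_2, k_2) = 0xD58F
s_4 = Round(s_3, k_3) = 0x8F38
s_5 = Round(s_4, k_4) = 0x38D3
s_6 = Round(s_5, k_5) = 0xD3FA
s_7 = Round(s_6, k_6) = 0xFACD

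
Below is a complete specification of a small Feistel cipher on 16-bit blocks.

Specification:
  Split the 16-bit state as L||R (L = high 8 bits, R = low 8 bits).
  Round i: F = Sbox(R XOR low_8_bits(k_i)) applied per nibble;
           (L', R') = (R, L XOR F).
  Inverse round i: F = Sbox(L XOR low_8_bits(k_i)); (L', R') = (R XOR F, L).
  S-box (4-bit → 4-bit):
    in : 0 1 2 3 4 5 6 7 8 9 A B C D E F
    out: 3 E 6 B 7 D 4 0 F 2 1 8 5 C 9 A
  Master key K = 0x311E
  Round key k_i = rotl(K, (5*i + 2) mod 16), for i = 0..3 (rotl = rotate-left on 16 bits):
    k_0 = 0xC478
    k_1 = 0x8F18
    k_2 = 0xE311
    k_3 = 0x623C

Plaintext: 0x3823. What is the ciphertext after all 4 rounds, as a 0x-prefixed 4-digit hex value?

0xCC2F

s_0 = plaintext = 0x3823
s_1 = Round(s_0, k_0) = 0x23E0
s_2 = Round(s_1, k_1) = 0xE08C
s_3 = Round(s_2, k_2) = 0x8CCC
s_4 = Round(s_3, k_3) = 0xCC2F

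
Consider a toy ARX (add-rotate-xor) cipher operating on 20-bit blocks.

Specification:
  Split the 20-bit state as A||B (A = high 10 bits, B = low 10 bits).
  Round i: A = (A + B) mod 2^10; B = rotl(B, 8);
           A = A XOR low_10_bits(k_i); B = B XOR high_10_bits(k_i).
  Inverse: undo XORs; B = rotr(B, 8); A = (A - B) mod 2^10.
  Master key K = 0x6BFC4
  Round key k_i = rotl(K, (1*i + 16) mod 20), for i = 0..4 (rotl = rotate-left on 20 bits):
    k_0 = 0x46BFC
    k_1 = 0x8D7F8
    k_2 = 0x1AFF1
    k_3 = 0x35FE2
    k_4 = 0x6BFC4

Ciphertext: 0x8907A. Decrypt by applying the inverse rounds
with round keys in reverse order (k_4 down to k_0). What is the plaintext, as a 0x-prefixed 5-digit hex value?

0xBCF17

s_0 = ciphertext = 0x8907A
s_1 = InvRound(s_0, k_4) = 0xA2F55
s_2 = InvRound(s_1, k_3) = 0xD7A0B
s_3 = InvRound(s_2, k_2) = 0xCB582
s_4 = InvRound(s_3, k_1) = 0x7DADF
s_5 = InvRound(s_4, k_0) = 0xBCF17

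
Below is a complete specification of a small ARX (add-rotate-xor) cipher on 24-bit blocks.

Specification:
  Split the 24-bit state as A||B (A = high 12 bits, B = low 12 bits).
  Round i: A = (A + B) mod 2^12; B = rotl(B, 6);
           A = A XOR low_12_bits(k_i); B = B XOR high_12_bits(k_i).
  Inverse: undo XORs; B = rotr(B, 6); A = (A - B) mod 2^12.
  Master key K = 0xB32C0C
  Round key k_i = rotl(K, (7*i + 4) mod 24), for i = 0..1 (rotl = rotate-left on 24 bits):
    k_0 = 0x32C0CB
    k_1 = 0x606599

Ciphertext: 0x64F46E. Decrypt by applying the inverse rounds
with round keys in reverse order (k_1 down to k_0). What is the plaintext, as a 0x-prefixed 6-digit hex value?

s_0 = ciphertext = 0x64F46E
s_1 = InvRound(s_0, k_1) = 0x9CDA09
s_2 = InvRound(s_1, k_0) = 0xFA2964

0xFA2964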